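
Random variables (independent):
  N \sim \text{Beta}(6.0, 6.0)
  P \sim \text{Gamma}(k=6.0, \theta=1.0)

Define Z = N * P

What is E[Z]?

For independent RVs: E[XY] = E[X]*E[Y]
E[N] = 0.5
E[P] = 6
E[Z] = 0.5 * 6 = 3

3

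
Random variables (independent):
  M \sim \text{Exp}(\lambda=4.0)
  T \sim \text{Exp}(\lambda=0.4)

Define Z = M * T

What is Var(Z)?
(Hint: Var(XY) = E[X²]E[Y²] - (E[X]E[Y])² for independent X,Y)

Var(XY) = E[X²]E[Y²] - (E[X]E[Y])²
E[M] = 0.25, Var(M) = 0.0625
E[T] = 2.5, Var(T) = 6.25
E[M²] = 0.0625 + 0.25² = 0.125
E[T²] = 6.25 + 2.5² = 12.5
Var(Z) = 0.125*12.5 - (0.25*2.5)²
= 1.5625 - 0.390625 = 1.171875

1.171875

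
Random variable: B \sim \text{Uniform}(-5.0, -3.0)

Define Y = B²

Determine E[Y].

E[B²] = Var(B) + (E[B])² = 0.33333333 + 16 = 16.333333

16.333333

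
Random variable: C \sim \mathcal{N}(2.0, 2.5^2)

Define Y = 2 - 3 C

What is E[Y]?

For Y = -3C + 2:
E[Y] = -3 * E[C] + 2
E[C] = 2.0 = 2
E[Y] = -3 * 2 + 2 = -4

-4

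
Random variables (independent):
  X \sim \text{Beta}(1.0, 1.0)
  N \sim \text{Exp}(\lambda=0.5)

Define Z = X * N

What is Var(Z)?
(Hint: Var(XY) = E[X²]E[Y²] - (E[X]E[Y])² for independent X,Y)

Var(XY) = E[X²]E[Y²] - (E[X]E[Y])²
E[X] = 0.5, Var(X) = 0.083333333
E[N] = 2, Var(N) = 4
E[X²] = 0.083333333 + 0.5² = 0.33333333
E[N²] = 4 + 2² = 8
Var(Z) = 0.33333333*8 - (0.5*2)²
= 2.6666667 - 1 = 1.6666667

1.6666667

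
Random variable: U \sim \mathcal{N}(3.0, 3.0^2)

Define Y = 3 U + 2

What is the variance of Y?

For Y = aU + b: Var(Y) = a² * Var(U)
Var(U) = 3.0^2 = 9
Var(Y) = 3² * 9 = 9 * 9 = 81

81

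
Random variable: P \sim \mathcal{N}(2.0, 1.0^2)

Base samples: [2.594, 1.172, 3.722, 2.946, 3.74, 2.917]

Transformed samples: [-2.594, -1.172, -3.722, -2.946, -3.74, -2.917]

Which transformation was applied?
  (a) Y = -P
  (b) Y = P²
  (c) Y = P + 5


Checking option (a) Y = -P:
  P = 2.594 -> Y = -2.594 ✓
  P = 1.172 -> Y = -1.172 ✓
  P = 3.722 -> Y = -3.722 ✓
All samples match this transformation.

(a) -P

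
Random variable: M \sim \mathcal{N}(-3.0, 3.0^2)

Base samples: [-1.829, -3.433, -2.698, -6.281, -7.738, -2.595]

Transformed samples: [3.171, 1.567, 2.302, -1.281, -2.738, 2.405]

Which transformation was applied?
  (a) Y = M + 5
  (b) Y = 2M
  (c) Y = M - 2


Checking option (a) Y = M + 5:
  M = -1.829 -> Y = 3.171 ✓
  M = -3.433 -> Y = 1.567 ✓
  M = -2.698 -> Y = 2.302 ✓
All samples match this transformation.

(a) M + 5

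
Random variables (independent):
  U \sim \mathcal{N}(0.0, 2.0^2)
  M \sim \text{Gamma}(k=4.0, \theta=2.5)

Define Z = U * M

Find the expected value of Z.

For independent RVs: E[XY] = E[X]*E[Y]
E[U] = 0
E[M] = 10
E[Z] = 0 * 10 = 0

0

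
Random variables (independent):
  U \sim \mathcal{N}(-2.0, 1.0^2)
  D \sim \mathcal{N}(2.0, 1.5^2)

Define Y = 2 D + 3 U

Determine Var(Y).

For independent RVs: Var(aX + bY) = a²Var(X) + b²Var(Y)
Var(U) = 1
Var(D) = 2.25
Var(Y) = 3²*1 + 2²*2.25
= 9*1 + 4*2.25 = 18

18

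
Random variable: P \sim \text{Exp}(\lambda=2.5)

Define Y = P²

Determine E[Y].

Using E[X²] = Var(X) + (E[X])²:
E[P] = 0.4
Var(P) = 1/2.5^2 = 0.16
E[P²] = 0.16 + 0.4² = 0.16 + 0.16 = 0.32

0.32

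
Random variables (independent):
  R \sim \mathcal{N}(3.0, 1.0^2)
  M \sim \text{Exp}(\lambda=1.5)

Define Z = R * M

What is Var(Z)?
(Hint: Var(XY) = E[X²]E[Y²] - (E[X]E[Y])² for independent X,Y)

Var(XY) = E[X²]E[Y²] - (E[X]E[Y])²
E[R] = 3, Var(R) = 1
E[M] = 0.66666667, Var(M) = 0.44444444
E[R²] = 1 + 3² = 10
E[M²] = 0.44444444 + 0.66666667² = 0.88888889
Var(Z) = 10*0.88888889 - (3*0.66666667)²
= 8.8888889 - 4 = 4.8888889

4.8888889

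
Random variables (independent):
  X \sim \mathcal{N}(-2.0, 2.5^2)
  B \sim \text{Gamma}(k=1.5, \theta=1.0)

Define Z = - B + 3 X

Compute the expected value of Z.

E[Z] = 3*E[X] - 1*E[B]
E[X] = -2
E[B] = 1.5
E[Z] = 3*(-2) - 1*1.5 = -7.5

-7.5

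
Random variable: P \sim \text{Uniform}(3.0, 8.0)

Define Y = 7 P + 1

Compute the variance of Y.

For Y = aP + b: Var(Y) = a² * Var(P)
Var(P) = (8 - 3)^2/12 = 2.0833333
Var(Y) = 7² * 2.0833333 = 49 * 2.0833333 = 102.08333

102.08333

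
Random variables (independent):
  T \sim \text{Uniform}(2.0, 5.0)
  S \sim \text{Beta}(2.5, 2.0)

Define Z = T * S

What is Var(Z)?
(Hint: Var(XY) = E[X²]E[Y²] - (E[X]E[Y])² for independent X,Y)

Var(XY) = E[X²]E[Y²] - (E[X]E[Y])²
E[T] = 3.5, Var(T) = 0.75
E[S] = 0.55555556, Var(S) = 0.044893378
E[T²] = 0.75 + 3.5² = 13
E[S²] = 0.044893378 + 0.55555556² = 0.35353535
Var(Z) = 13*0.35353535 - (3.5*0.55555556)²
= 4.5959596 - 3.7808642 = 0.8150954

0.8150954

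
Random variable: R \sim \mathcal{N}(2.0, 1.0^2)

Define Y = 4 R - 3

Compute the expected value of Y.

For Y = 4R - 3:
E[Y] = 4 * E[R] - 3
E[R] = 2.0 = 2
E[Y] = 4 * 2 - 3 = 5

5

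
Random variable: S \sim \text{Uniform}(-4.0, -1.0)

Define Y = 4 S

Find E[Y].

For Y = 4S:
E[Y] = 4 * E[S]
E[S] = (-4 - 1)/2 = -2.5
E[Y] = 4 * (-2.5) = -10

-10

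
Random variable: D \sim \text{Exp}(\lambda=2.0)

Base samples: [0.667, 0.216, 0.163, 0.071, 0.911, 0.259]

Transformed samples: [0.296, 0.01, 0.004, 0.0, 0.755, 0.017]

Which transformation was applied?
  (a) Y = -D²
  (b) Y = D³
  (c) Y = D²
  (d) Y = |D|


Checking option (b) Y = D³:
  D = 0.667 -> Y = 0.296 ✓
  D = 0.216 -> Y = 0.01 ✓
  D = 0.163 -> Y = 0.004 ✓
All samples match this transformation.

(b) D³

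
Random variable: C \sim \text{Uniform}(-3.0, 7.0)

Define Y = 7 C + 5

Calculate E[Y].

For Y = 7C + 5:
E[Y] = 7 * E[C] + 5
E[C] = (-3 + 7)/2 = 2
E[Y] = 7 * 2 + 5 = 19

19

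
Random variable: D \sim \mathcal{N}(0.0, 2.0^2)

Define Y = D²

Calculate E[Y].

Using E[X²] = Var(X) + (E[X])²:
E[D] = 0
Var(D) = 2.0^2 = 4
E[D²] = 4 + 0² = 4 + 0 = 4

4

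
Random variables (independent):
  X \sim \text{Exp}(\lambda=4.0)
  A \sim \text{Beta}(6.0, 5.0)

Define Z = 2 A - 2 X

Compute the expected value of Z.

E[Z] = -2*E[X] + 2*E[A]
E[X] = 0.25
E[A] = 0.54545455
E[Z] = -2*0.25 + 2*0.54545455 = 0.59090909

0.59090909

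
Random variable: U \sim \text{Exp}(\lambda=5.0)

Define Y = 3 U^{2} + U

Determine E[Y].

E[Y] = 3*E[U²] + 1*E[U]
E[U] = 0.2
E[U²] = Var(U) + (E[U])² = 0.04 + 0.04 = 0.08
E[Y] = 3*0.08 + 1*0.2 = 0.44

0.44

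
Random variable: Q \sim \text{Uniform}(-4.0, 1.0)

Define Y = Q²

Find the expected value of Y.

Using E[X²] = Var(X) + (E[X])²:
E[Q] = -1.5
Var(Q) = (1 + 4)^2/12 = 2.0833333
E[Q²] = 2.0833333 + (-1.5)² = 2.0833333 + 2.25 = 4.3333333

4.3333333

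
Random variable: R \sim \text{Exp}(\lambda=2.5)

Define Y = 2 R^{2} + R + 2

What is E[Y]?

E[Y] = 2*E[R²] + 1*E[R] + 2
E[R] = 0.4
E[R²] = Var(R) + (E[R])² = 0.16 + 0.16 = 0.32
E[Y] = 2*0.32 + 1*0.4 + 2 = 3.04

3.04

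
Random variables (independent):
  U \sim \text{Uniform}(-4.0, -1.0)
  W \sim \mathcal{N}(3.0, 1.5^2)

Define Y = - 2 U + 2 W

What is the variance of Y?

For independent RVs: Var(aX + bY) = a²Var(X) + b²Var(Y)
Var(U) = 0.75
Var(W) = 2.25
Var(Y) = (-2)²*0.75 + 2²*2.25
= 4*0.75 + 4*2.25 = 12

12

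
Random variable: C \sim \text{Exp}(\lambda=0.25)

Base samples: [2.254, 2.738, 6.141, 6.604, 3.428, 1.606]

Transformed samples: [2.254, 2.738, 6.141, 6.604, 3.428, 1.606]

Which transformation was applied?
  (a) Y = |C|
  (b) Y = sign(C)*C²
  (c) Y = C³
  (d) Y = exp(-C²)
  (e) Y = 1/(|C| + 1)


Checking option (a) Y = |C|:
  C = 2.254 -> Y = 2.254 ✓
  C = 2.738 -> Y = 2.738 ✓
  C = 6.141 -> Y = 6.141 ✓
All samples match this transformation.

(a) |C|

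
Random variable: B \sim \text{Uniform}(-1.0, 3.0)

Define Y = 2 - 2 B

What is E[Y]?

For Y = -2B + 2:
E[Y] = -2 * E[B] + 2
E[B] = (-1 + 3)/2 = 1
E[Y] = -2 * 1 + 2 = 0

0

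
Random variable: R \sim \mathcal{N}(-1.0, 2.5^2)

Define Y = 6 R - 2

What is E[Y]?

For Y = 6R - 2:
E[Y] = 6 * E[R] - 2
E[R] = -1.0 = -1
E[Y] = 6 * (-1) - 2 = -8

-8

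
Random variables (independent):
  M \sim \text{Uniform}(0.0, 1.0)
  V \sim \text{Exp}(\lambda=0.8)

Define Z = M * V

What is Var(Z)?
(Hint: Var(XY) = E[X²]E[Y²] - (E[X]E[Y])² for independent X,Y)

Var(XY) = E[X²]E[Y²] - (E[X]E[Y])²
E[M] = 0.5, Var(M) = 0.083333333
E[V] = 1.25, Var(V) = 1.5625
E[M²] = 0.083333333 + 0.5² = 0.33333333
E[V²] = 1.5625 + 1.25² = 3.125
Var(Z) = 0.33333333*3.125 - (0.5*1.25)²
= 1.0416667 - 0.390625 = 0.65104167

0.65104167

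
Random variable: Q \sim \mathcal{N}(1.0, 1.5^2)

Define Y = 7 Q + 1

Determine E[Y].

For Y = 7Q + 1:
E[Y] = 7 * E[Q] + 1
E[Q] = 1.0 = 1
E[Y] = 7 * 1 + 1 = 8

8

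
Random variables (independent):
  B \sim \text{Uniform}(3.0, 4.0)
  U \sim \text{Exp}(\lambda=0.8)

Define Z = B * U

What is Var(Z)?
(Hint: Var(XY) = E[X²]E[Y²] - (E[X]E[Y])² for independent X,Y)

Var(XY) = E[X²]E[Y²] - (E[X]E[Y])²
E[B] = 3.5, Var(B) = 0.083333333
E[U] = 1.25, Var(U) = 1.5625
E[B²] = 0.083333333 + 3.5² = 12.333333
E[U²] = 1.5625 + 1.25² = 3.125
Var(Z) = 12.333333*3.125 - (3.5*1.25)²
= 38.541667 - 19.140625 = 19.401042

19.401042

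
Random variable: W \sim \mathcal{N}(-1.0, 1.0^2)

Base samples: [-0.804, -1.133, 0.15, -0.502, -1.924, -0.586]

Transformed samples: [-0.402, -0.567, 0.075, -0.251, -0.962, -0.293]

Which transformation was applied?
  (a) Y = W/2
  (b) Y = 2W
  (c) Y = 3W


Checking option (a) Y = W/2:
  W = -0.804 -> Y = -0.402 ✓
  W = -1.133 -> Y = -0.567 ✓
  W = 0.15 -> Y = 0.075 ✓
All samples match this transformation.

(a) W/2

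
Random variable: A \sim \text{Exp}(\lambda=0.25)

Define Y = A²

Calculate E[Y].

Using E[X²] = Var(X) + (E[X])²:
E[A] = 4
Var(A) = 1/0.25^2 = 16
E[A²] = 16 + 4² = 16 + 16 = 32

32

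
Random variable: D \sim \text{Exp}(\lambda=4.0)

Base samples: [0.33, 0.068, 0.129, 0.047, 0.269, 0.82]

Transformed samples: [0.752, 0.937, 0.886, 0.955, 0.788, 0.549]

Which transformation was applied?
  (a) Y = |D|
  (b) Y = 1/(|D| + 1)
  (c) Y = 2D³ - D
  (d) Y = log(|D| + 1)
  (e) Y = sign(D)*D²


Checking option (b) Y = 1/(|D| + 1):
  D = 0.33 -> Y = 0.752 ✓
  D = 0.068 -> Y = 0.937 ✓
  D = 0.129 -> Y = 0.886 ✓
All samples match this transformation.

(b) 1/(|D| + 1)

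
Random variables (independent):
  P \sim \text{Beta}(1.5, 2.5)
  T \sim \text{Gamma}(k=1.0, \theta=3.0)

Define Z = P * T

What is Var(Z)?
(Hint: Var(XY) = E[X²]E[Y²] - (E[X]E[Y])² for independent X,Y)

Var(XY) = E[X²]E[Y²] - (E[X]E[Y])²
E[P] = 0.375, Var(P) = 0.046875
E[T] = 3, Var(T) = 9
E[P²] = 0.046875 + 0.375² = 0.1875
E[T²] = 9 + 3² = 18
Var(Z) = 0.1875*18 - (0.375*3)²
= 3.375 - 1.265625 = 2.109375

2.109375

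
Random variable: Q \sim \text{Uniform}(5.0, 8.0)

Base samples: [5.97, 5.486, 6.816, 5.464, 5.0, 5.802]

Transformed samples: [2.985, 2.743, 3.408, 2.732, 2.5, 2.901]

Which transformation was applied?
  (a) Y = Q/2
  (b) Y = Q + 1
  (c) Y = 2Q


Checking option (a) Y = Q/2:
  Q = 5.97 -> Y = 2.985 ✓
  Q = 5.486 -> Y = 2.743 ✓
  Q = 6.816 -> Y = 3.408 ✓
All samples match this transformation.

(a) Q/2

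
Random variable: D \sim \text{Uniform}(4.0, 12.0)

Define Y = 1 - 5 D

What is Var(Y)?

For Y = aD + b: Var(Y) = a² * Var(D)
Var(D) = (12 - 4)^2/12 = 5.3333333
Var(Y) = (-5)² * 5.3333333 = 25 * 5.3333333 = 133.33333

133.33333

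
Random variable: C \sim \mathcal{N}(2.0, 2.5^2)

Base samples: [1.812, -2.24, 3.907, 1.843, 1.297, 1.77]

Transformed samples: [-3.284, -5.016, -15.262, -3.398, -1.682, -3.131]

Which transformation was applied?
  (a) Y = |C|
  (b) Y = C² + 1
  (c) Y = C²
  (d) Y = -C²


Checking option (d) Y = -C²:
  C = 1.812 -> Y = -3.284 ✓
  C = -2.24 -> Y = -5.016 ✓
  C = 3.907 -> Y = -15.262 ✓
All samples match this transformation.

(d) -C²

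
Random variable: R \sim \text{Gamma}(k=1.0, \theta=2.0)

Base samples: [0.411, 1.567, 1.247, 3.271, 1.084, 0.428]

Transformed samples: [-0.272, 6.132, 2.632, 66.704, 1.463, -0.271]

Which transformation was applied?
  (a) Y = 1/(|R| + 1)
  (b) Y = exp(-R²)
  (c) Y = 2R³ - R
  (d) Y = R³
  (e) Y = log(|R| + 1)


Checking option (c) Y = 2R³ - R:
  R = 0.411 -> Y = -0.272 ✓
  R = 1.567 -> Y = 6.132 ✓
  R = 1.247 -> Y = 2.632 ✓
All samples match this transformation.

(c) 2R³ - R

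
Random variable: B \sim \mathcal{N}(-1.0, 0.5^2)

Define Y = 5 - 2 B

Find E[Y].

For Y = -2B + 5:
E[Y] = -2 * E[B] + 5
E[B] = -1.0 = -1
E[Y] = -2 * (-1) + 5 = 7

7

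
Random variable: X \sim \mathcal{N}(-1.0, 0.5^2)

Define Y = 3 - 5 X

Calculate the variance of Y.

For Y = aX + b: Var(Y) = a² * Var(X)
Var(X) = 0.5^2 = 0.25
Var(Y) = (-5)² * 0.25 = 25 * 0.25 = 6.25

6.25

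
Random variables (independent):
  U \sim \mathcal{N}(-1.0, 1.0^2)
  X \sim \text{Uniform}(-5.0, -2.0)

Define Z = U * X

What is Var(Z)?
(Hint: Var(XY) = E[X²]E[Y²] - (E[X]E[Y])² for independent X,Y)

Var(XY) = E[X²]E[Y²] - (E[X]E[Y])²
E[U] = -1, Var(U) = 1
E[X] = -3.5, Var(X) = 0.75
E[U²] = 1 + (-1)² = 2
E[X²] = 0.75 + (-3.5)² = 13
Var(Z) = 2*13 - (-1*(-3.5))²
= 26 - 12.25 = 13.75

13.75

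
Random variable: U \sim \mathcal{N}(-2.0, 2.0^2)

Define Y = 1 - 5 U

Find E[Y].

For Y = -5U + 1:
E[Y] = -5 * E[U] + 1
E[U] = -2.0 = -2
E[Y] = -5 * (-2) + 1 = 11

11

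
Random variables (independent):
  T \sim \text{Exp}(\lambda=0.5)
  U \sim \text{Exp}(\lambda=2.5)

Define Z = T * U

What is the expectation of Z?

For independent RVs: E[XY] = E[X]*E[Y]
E[T] = 2
E[U] = 0.4
E[Z] = 2 * 0.4 = 0.8

0.8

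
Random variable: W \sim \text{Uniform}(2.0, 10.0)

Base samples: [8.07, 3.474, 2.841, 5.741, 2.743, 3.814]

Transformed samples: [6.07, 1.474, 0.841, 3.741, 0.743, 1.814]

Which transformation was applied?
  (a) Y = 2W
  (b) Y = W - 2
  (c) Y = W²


Checking option (b) Y = W - 2:
  W = 8.07 -> Y = 6.07 ✓
  W = 3.474 -> Y = 1.474 ✓
  W = 2.841 -> Y = 0.841 ✓
All samples match this transformation.

(b) W - 2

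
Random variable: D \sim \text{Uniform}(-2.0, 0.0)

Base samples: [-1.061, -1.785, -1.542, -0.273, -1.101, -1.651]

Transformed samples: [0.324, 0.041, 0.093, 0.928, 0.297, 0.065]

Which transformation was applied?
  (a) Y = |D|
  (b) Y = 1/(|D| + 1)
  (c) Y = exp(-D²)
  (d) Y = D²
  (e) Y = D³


Checking option (c) Y = exp(-D²):
  D = -1.061 -> Y = 0.324 ✓
  D = -1.785 -> Y = 0.041 ✓
  D = -1.542 -> Y = 0.093 ✓
All samples match this transformation.

(c) exp(-D²)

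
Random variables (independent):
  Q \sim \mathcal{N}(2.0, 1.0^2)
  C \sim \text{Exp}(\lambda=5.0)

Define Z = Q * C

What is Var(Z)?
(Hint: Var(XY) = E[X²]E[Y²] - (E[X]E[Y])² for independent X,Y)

Var(XY) = E[X²]E[Y²] - (E[X]E[Y])²
E[Q] = 2, Var(Q) = 1
E[C] = 0.2, Var(C) = 0.04
E[Q²] = 1 + 2² = 5
E[C²] = 0.04 + 0.2² = 0.08
Var(Z) = 5*0.08 - (2*0.2)²
= 0.4 - 0.16 = 0.24

0.24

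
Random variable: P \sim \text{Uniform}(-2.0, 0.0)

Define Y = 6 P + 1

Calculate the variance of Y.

For Y = aP + b: Var(Y) = a² * Var(P)
Var(P) = (0 + 2)^2/12 = 0.33333333
Var(Y) = 6² * 0.33333333 = 36 * 0.33333333 = 12

12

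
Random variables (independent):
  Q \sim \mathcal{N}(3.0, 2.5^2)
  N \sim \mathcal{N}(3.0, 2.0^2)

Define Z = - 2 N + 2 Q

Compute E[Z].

E[Z] = 2*E[Q] - 2*E[N]
E[Q] = 3
E[N] = 3
E[Z] = 2*3 - 2*3 = 0

0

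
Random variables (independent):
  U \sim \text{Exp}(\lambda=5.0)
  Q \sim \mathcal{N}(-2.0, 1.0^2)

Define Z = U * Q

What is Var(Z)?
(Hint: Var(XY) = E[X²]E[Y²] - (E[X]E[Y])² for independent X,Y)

Var(XY) = E[X²]E[Y²] - (E[X]E[Y])²
E[U] = 0.2, Var(U) = 0.04
E[Q] = -2, Var(Q) = 1
E[U²] = 0.04 + 0.2² = 0.08
E[Q²] = 1 + (-2)² = 5
Var(Z) = 0.08*5 - (0.2*(-2))²
= 0.4 - 0.16 = 0.24

0.24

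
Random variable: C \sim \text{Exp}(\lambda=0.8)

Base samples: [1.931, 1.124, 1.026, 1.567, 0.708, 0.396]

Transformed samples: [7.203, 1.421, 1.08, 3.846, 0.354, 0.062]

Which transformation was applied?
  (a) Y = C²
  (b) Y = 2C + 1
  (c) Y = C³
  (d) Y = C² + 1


Checking option (c) Y = C³:
  C = 1.931 -> Y = 7.203 ✓
  C = 1.124 -> Y = 1.421 ✓
  C = 1.026 -> Y = 1.08 ✓
All samples match this transformation.

(c) C³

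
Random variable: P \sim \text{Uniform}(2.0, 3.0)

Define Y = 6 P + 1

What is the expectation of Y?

For Y = 6P + 1:
E[Y] = 6 * E[P] + 1
E[P] = (2 + 3)/2 = 2.5
E[Y] = 6 * 2.5 + 1 = 16

16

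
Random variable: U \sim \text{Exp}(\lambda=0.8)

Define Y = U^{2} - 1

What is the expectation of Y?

E[Y] = 1*E[U²] - 1
E[U] = 1.25
E[U²] = Var(U) + (E[U])² = 1.5625 + 1.5625 = 3.125
E[Y] = 1*3.125 - 1 = 2.125

2.125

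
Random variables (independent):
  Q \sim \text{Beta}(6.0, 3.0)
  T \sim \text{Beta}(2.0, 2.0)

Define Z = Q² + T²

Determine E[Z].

E[Z] = E[Q²] + E[T²]
E[Q²] = Var(Q) + E[Q]² = 0.022222222 + 0.44444444 = 0.46666667
E[T²] = Var(T) + E[T]² = 0.05 + 0.25 = 0.3
E[Z] = 0.46666667 + 0.3 = 0.76666667

0.76666667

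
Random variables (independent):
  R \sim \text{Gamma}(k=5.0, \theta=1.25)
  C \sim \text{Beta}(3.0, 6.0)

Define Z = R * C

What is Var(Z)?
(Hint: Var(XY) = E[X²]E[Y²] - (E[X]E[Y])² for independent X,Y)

Var(XY) = E[X²]E[Y²] - (E[X]E[Y])²
E[R] = 6.25, Var(R) = 7.8125
E[C] = 0.33333333, Var(C) = 0.022222222
E[R²] = 7.8125 + 6.25² = 46.875
E[C²] = 0.022222222 + 0.33333333² = 0.13333333
Var(Z) = 46.875*0.13333333 - (6.25*0.33333333)²
= 6.25 - 4.3402778 = 1.9097222

1.9097222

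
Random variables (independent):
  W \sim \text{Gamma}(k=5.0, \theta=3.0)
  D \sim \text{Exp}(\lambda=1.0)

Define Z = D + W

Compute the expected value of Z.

E[Z] = 1*E[W] + 1*E[D]
E[W] = 15
E[D] = 1
E[Z] = 1*15 + 1*1 = 16

16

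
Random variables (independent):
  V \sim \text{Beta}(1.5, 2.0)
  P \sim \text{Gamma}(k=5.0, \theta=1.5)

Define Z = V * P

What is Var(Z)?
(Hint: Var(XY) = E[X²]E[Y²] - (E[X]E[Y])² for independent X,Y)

Var(XY) = E[X²]E[Y²] - (E[X]E[Y])²
E[V] = 0.42857143, Var(V) = 0.054421769
E[P] = 7.5, Var(P) = 11.25
E[V²] = 0.054421769 + 0.42857143² = 0.23809524
E[P²] = 11.25 + 7.5² = 67.5
Var(Z) = 0.23809524*67.5 - (0.42857143*7.5)²
= 16.071429 - 10.331633 = 5.7397959

5.7397959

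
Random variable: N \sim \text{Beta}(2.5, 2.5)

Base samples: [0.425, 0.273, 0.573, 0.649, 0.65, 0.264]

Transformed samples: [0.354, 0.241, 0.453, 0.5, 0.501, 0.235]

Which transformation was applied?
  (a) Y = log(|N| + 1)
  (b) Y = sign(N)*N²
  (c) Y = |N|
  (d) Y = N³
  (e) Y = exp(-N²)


Checking option (a) Y = log(|N| + 1):
  N = 0.425 -> Y = 0.354 ✓
  N = 0.273 -> Y = 0.241 ✓
  N = 0.573 -> Y = 0.453 ✓
All samples match this transformation.

(a) log(|N| + 1)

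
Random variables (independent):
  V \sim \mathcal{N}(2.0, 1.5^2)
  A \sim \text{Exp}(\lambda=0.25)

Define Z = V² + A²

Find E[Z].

E[Z] = E[V²] + E[A²]
E[V²] = Var(V) + E[V]² = 2.25 + 4 = 6.25
E[A²] = Var(A) + E[A]² = 16 + 16 = 32
E[Z] = 6.25 + 32 = 38.25

38.25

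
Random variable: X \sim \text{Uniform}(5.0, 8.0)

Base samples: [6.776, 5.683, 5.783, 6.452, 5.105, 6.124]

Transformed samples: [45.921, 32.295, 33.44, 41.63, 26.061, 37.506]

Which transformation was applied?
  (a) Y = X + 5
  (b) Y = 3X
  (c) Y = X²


Checking option (c) Y = X²:
  X = 6.776 -> Y = 45.921 ✓
  X = 5.683 -> Y = 32.295 ✓
  X = 5.783 -> Y = 33.44 ✓
All samples match this transformation.

(c) X²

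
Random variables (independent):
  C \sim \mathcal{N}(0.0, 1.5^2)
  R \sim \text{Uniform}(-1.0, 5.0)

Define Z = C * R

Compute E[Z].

For independent RVs: E[XY] = E[X]*E[Y]
E[C] = 0
E[R] = 2
E[Z] = 0 * 2 = 0

0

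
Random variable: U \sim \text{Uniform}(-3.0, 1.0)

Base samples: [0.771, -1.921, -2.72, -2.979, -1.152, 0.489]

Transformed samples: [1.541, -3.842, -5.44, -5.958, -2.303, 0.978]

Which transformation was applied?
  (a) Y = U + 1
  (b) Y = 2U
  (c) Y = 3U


Checking option (b) Y = 2U:
  U = 0.771 -> Y = 1.541 ✓
  U = -1.921 -> Y = -3.842 ✓
  U = -2.72 -> Y = -5.44 ✓
All samples match this transformation.

(b) 2U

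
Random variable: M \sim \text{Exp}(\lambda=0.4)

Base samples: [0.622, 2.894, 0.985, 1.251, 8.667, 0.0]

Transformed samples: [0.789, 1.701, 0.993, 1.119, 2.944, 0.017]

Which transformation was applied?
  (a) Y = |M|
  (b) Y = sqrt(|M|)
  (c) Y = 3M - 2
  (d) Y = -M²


Checking option (b) Y = sqrt(|M|):
  M = 0.622 -> Y = 0.789 ✓
  M = 2.894 -> Y = 1.701 ✓
  M = 0.985 -> Y = 0.993 ✓
All samples match this transformation.

(b) sqrt(|M|)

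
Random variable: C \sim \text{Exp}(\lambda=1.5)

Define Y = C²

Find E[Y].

Using E[X²] = Var(X) + (E[X])²:
E[C] = 0.66666667
Var(C) = 1/1.5^2 = 0.44444444
E[C²] = 0.44444444 + 0.66666667² = 0.44444444 + 0.44444444 = 0.88888889

0.88888889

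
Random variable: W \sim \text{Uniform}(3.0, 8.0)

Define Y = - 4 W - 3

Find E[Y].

For Y = -4W - 3:
E[Y] = -4 * E[W] - 3
E[W] = (3 + 8)/2 = 5.5
E[Y] = -4 * 5.5 - 3 = -25

-25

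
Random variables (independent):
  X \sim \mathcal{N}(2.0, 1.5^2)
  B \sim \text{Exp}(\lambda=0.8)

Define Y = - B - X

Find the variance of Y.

For independent RVs: Var(aX + bY) = a²Var(X) + b²Var(Y)
Var(X) = 2.25
Var(B) = 1.5625
Var(Y) = (-1)²*2.25 + (-1)²*1.5625
= 1*2.25 + 1*1.5625 = 3.8125

3.8125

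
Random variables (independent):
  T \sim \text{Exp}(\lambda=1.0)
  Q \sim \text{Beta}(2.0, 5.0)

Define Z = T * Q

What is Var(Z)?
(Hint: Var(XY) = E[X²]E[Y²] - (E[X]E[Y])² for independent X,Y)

Var(XY) = E[X²]E[Y²] - (E[X]E[Y])²
E[T] = 1, Var(T) = 1
E[Q] = 0.28571429, Var(Q) = 0.025510204
E[T²] = 1 + 1² = 2
E[Q²] = 0.025510204 + 0.28571429² = 0.10714286
Var(Z) = 2*0.10714286 - (1*0.28571429)²
= 0.21428571 - 0.081632653 = 0.13265306

0.13265306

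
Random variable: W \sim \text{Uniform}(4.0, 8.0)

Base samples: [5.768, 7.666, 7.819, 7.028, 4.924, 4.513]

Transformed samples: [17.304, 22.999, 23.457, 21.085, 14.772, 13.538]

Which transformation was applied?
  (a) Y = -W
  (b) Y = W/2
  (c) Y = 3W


Checking option (c) Y = 3W:
  W = 5.768 -> Y = 17.304 ✓
  W = 7.666 -> Y = 22.999 ✓
  W = 7.819 -> Y = 23.457 ✓
All samples match this transformation.

(c) 3W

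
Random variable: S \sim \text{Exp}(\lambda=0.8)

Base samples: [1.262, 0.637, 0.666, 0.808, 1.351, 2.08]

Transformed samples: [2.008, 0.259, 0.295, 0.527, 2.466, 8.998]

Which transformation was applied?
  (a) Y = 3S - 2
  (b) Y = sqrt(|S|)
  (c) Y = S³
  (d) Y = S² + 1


Checking option (c) Y = S³:
  S = 1.262 -> Y = 2.008 ✓
  S = 0.637 -> Y = 0.259 ✓
  S = 0.666 -> Y = 0.295 ✓
All samples match this transformation.

(c) S³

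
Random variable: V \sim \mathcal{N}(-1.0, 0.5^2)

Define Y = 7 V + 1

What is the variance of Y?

For Y = aV + b: Var(Y) = a² * Var(V)
Var(V) = 0.5^2 = 0.25
Var(Y) = 7² * 0.25 = 49 * 0.25 = 12.25

12.25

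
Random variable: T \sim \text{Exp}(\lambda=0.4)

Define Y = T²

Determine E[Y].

E[T²] = Var(T) + (E[T])² = 6.25 + 6.25 = 12.5

12.5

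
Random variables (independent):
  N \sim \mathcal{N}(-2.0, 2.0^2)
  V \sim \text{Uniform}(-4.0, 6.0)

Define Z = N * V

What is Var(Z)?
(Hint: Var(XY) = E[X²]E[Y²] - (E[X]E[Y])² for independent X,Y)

Var(XY) = E[X²]E[Y²] - (E[X]E[Y])²
E[N] = -2, Var(N) = 4
E[V] = 1, Var(V) = 8.3333333
E[N²] = 4 + (-2)² = 8
E[V²] = 8.3333333 + 1² = 9.3333333
Var(Z) = 8*9.3333333 - (-2*1)²
= 74.666667 - 4 = 70.666667

70.666667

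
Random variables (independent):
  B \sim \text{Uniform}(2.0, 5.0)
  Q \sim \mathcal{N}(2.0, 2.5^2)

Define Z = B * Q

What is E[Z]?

For independent RVs: E[XY] = E[X]*E[Y]
E[B] = 3.5
E[Q] = 2
E[Z] = 3.5 * 2 = 7

7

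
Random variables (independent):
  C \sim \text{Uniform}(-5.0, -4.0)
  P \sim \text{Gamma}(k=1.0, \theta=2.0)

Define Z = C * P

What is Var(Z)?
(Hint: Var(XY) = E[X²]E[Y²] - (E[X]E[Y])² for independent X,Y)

Var(XY) = E[X²]E[Y²] - (E[X]E[Y])²
E[C] = -4.5, Var(C) = 0.083333333
E[P] = 2, Var(P) = 4
E[C²] = 0.083333333 + (-4.5)² = 20.333333
E[P²] = 4 + 2² = 8
Var(Z) = 20.333333*8 - (-4.5*2)²
= 162.66667 - 81 = 81.666667

81.666667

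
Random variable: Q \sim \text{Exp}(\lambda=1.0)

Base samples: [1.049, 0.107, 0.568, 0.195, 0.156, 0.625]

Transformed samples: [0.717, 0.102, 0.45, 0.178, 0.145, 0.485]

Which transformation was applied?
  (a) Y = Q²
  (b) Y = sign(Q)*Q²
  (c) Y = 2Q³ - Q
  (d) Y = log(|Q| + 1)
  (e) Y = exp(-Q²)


Checking option (d) Y = log(|Q| + 1):
  Q = 1.049 -> Y = 0.717 ✓
  Q = 0.107 -> Y = 0.102 ✓
  Q = 0.568 -> Y = 0.45 ✓
All samples match this transformation.

(d) log(|Q| + 1)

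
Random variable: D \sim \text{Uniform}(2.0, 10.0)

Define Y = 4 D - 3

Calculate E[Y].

For Y = 4D - 3:
E[Y] = 4 * E[D] - 3
E[D] = (2 + 10)/2 = 6
E[Y] = 4 * 6 - 3 = 21

21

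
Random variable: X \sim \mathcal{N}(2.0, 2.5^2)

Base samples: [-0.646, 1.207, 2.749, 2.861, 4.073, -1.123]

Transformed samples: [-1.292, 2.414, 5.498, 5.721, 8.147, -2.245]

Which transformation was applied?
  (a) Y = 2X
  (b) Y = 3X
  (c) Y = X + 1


Checking option (a) Y = 2X:
  X = -0.646 -> Y = -1.292 ✓
  X = 1.207 -> Y = 2.414 ✓
  X = 2.749 -> Y = 5.498 ✓
All samples match this transformation.

(a) 2X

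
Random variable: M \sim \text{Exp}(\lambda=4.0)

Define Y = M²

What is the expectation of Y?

Using E[X²] = Var(X) + (E[X])²:
E[M] = 0.25
Var(M) = 1/4.0^2 = 0.0625
E[M²] = 0.0625 + 0.25² = 0.0625 + 0.0625 = 0.125

0.125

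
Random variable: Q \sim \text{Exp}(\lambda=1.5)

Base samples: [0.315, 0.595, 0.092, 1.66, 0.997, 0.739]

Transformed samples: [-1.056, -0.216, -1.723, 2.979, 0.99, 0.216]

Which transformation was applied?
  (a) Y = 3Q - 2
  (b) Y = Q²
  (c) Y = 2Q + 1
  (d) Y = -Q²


Checking option (a) Y = 3Q - 2:
  Q = 0.315 -> Y = -1.056 ✓
  Q = 0.595 -> Y = -0.216 ✓
  Q = 0.092 -> Y = -1.723 ✓
All samples match this transformation.

(a) 3Q - 2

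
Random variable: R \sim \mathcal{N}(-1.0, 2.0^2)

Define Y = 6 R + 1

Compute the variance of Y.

For Y = aR + b: Var(Y) = a² * Var(R)
Var(R) = 2.0^2 = 4
Var(Y) = 6² * 4 = 36 * 4 = 144

144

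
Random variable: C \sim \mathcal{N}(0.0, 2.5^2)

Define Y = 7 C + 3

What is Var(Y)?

For Y = aC + b: Var(Y) = a² * Var(C)
Var(C) = 2.5^2 = 6.25
Var(Y) = 7² * 6.25 = 49 * 6.25 = 306.25

306.25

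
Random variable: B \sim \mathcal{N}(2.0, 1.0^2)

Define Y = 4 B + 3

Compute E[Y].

For Y = 4B + 3:
E[Y] = 4 * E[B] + 3
E[B] = 2.0 = 2
E[Y] = 4 * 2 + 3 = 11

11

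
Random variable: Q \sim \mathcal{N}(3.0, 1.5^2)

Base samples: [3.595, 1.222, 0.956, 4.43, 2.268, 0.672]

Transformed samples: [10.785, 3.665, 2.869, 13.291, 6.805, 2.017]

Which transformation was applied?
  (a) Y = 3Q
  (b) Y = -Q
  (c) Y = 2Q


Checking option (a) Y = 3Q:
  Q = 3.595 -> Y = 10.785 ✓
  Q = 1.222 -> Y = 3.665 ✓
  Q = 0.956 -> Y = 2.869 ✓
All samples match this transformation.

(a) 3Q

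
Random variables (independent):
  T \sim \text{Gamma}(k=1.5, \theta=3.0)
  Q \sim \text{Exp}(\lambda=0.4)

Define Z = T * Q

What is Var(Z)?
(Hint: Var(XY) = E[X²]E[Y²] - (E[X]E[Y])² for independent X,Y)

Var(XY) = E[X²]E[Y²] - (E[X]E[Y])²
E[T] = 4.5, Var(T) = 13.5
E[Q] = 2.5, Var(Q) = 6.25
E[T²] = 13.5 + 4.5² = 33.75
E[Q²] = 6.25 + 2.5² = 12.5
Var(Z) = 33.75*12.5 - (4.5*2.5)²
= 421.875 - 126.5625 = 295.3125

295.3125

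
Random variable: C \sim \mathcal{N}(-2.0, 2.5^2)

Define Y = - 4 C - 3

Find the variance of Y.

For Y = aC + b: Var(Y) = a² * Var(C)
Var(C) = 2.5^2 = 6.25
Var(Y) = (-4)² * 6.25 = 16 * 6.25 = 100

100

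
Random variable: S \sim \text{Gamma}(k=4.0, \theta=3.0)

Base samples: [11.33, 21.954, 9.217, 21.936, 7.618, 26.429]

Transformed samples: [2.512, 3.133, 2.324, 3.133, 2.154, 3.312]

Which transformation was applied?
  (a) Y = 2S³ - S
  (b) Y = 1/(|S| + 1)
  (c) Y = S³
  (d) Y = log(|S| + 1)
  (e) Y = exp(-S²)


Checking option (d) Y = log(|S| + 1):
  S = 11.33 -> Y = 2.512 ✓
  S = 21.954 -> Y = 3.133 ✓
  S = 9.217 -> Y = 2.324 ✓
All samples match this transformation.

(d) log(|S| + 1)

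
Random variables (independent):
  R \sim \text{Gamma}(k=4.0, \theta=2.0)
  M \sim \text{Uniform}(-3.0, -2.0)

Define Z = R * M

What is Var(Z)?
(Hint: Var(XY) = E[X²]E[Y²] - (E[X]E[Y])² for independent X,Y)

Var(XY) = E[X²]E[Y²] - (E[X]E[Y])²
E[R] = 8, Var(R) = 16
E[M] = -2.5, Var(M) = 0.083333333
E[R²] = 16 + 8² = 80
E[M²] = 0.083333333 + (-2.5)² = 6.3333333
Var(Z) = 80*6.3333333 - (8*(-2.5))²
= 506.66667 - 400 = 106.66667

106.66667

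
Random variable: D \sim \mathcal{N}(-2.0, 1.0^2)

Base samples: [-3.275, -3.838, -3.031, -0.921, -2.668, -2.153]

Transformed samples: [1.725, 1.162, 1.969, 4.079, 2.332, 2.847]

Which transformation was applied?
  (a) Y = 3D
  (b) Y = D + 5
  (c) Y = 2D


Checking option (b) Y = D + 5:
  D = -3.275 -> Y = 1.725 ✓
  D = -3.838 -> Y = 1.162 ✓
  D = -3.031 -> Y = 1.969 ✓
All samples match this transformation.

(b) D + 5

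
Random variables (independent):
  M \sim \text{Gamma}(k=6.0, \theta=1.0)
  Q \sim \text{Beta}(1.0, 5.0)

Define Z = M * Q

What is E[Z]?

For independent RVs: E[XY] = E[X]*E[Y]
E[M] = 6
E[Q] = 0.16666667
E[Z] = 6 * 0.16666667 = 1

1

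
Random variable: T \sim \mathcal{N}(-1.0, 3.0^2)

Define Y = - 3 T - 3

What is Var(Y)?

For Y = aT + b: Var(Y) = a² * Var(T)
Var(T) = 3.0^2 = 9
Var(Y) = (-3)² * 9 = 9 * 9 = 81

81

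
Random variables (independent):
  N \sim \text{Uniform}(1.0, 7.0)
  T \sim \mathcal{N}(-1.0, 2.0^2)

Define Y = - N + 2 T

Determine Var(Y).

For independent RVs: Var(aX + bY) = a²Var(X) + b²Var(Y)
Var(N) = 3
Var(T) = 4
Var(Y) = (-1)²*3 + 2²*4
= 1*3 + 4*4 = 19

19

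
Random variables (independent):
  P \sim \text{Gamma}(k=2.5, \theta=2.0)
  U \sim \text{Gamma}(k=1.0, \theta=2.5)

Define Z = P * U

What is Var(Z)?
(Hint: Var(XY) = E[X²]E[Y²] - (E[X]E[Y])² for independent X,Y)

Var(XY) = E[X²]E[Y²] - (E[X]E[Y])²
E[P] = 5, Var(P) = 10
E[U] = 2.5, Var(U) = 6.25
E[P²] = 10 + 5² = 35
E[U²] = 6.25 + 2.5² = 12.5
Var(Z) = 35*12.5 - (5*2.5)²
= 437.5 - 156.25 = 281.25

281.25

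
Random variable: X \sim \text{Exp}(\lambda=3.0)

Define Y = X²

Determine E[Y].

Using E[X²] = Var(X) + (E[X])²:
E[X] = 0.33333333
Var(X) = 1/3.0^2 = 0.11111111
E[X²] = 0.11111111 + 0.33333333² = 0.11111111 + 0.11111111 = 0.22222222

0.22222222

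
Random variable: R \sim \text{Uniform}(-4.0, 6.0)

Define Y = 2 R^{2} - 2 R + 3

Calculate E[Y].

E[Y] = 2*E[R²] - 2*E[R] + 3
E[R] = 1
E[R²] = Var(R) + (E[R])² = 8.3333333 + 1 = 9.3333333
E[Y] = 2*9.3333333 - 2*1 + 3 = 19.666667

19.666667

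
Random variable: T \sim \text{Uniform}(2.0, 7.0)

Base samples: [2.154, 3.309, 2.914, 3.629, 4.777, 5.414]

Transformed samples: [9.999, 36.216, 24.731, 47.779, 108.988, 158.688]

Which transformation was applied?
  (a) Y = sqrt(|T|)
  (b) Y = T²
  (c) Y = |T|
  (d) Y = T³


Checking option (d) Y = T³:
  T = 2.154 -> Y = 9.999 ✓
  T = 3.309 -> Y = 36.216 ✓
  T = 2.914 -> Y = 24.731 ✓
All samples match this transformation.

(d) T³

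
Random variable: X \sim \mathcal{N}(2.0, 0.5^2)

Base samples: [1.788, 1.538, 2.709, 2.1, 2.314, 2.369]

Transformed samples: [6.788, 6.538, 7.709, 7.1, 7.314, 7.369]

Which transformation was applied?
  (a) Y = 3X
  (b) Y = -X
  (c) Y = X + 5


Checking option (c) Y = X + 5:
  X = 1.788 -> Y = 6.788 ✓
  X = 1.538 -> Y = 6.538 ✓
  X = 2.709 -> Y = 7.709 ✓
All samples match this transformation.

(c) X + 5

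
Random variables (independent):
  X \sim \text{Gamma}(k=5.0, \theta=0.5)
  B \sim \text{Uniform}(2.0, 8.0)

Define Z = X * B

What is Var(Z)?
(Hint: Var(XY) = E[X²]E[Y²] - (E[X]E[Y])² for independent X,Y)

Var(XY) = E[X²]E[Y²] - (E[X]E[Y])²
E[X] = 2.5, Var(X) = 1.25
E[B] = 5, Var(B) = 3
E[X²] = 1.25 + 2.5² = 7.5
E[B²] = 3 + 5² = 28
Var(Z) = 7.5*28 - (2.5*5)²
= 210 - 156.25 = 53.75

53.75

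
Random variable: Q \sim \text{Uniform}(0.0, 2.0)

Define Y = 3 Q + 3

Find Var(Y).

For Y = aQ + b: Var(Y) = a² * Var(Q)
Var(Q) = (2 - 0)^2/12 = 0.33333333
Var(Y) = 3² * 0.33333333 = 9 * 0.33333333 = 3

3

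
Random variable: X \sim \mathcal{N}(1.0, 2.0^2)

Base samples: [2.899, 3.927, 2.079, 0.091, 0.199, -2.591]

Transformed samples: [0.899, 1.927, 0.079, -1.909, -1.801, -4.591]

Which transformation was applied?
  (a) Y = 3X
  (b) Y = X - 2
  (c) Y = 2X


Checking option (b) Y = X - 2:
  X = 2.899 -> Y = 0.899 ✓
  X = 3.927 -> Y = 1.927 ✓
  X = 2.079 -> Y = 0.079 ✓
All samples match this transformation.

(b) X - 2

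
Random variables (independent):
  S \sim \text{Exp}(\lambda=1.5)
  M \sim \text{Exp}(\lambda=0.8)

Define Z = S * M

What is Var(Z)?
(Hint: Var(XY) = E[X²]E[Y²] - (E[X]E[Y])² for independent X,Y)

Var(XY) = E[X²]E[Y²] - (E[X]E[Y])²
E[S] = 0.66666667, Var(S) = 0.44444444
E[M] = 1.25, Var(M) = 1.5625
E[S²] = 0.44444444 + 0.66666667² = 0.88888889
E[M²] = 1.5625 + 1.25² = 3.125
Var(Z) = 0.88888889*3.125 - (0.66666667*1.25)²
= 2.7777778 - 0.69444444 = 2.0833333

2.0833333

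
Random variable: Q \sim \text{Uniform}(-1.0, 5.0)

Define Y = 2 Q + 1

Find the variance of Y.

For Y = aQ + b: Var(Y) = a² * Var(Q)
Var(Q) = (5 + 1)^2/12 = 3
Var(Y) = 2² * 3 = 4 * 3 = 12

12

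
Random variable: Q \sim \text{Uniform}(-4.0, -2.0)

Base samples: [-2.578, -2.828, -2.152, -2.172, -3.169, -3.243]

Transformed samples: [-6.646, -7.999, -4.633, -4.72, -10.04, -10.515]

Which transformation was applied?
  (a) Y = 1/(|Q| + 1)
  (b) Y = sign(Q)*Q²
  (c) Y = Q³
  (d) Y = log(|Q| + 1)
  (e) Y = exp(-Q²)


Checking option (b) Y = sign(Q)*Q²:
  Q = -2.578 -> Y = -6.646 ✓
  Q = -2.828 -> Y = -7.999 ✓
  Q = -2.152 -> Y = -4.633 ✓
All samples match this transformation.

(b) sign(Q)*Q²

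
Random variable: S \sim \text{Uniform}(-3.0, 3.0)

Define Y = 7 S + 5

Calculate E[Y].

For Y = 7S + 5:
E[Y] = 7 * E[S] + 5
E[S] = (-3 + 3)/2 = 0
E[Y] = 7 * 0 + 5 = 5

5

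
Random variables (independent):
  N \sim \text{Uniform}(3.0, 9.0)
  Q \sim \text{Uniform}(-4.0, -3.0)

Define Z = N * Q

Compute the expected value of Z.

For independent RVs: E[XY] = E[X]*E[Y]
E[N] = 6
E[Q] = -3.5
E[Z] = 6 * (-3.5) = -21

-21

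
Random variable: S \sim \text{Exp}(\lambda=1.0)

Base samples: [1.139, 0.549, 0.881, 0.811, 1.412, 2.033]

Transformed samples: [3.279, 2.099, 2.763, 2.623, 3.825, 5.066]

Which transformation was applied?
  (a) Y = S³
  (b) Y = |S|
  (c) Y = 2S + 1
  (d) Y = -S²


Checking option (c) Y = 2S + 1:
  S = 1.139 -> Y = 3.279 ✓
  S = 0.549 -> Y = 2.099 ✓
  S = 0.881 -> Y = 2.763 ✓
All samples match this transformation.

(c) 2S + 1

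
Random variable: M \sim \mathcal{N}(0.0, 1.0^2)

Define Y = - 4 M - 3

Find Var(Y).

For Y = aM + b: Var(Y) = a² * Var(M)
Var(M) = 1.0^2 = 1
Var(Y) = (-4)² * 1 = 16 * 1 = 16

16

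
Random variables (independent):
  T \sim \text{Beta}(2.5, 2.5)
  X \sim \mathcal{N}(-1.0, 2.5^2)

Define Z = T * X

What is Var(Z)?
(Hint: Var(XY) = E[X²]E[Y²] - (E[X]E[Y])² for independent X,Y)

Var(XY) = E[X²]E[Y²] - (E[X]E[Y])²
E[T] = 0.5, Var(T) = 0.041666667
E[X] = -1, Var(X) = 6.25
E[T²] = 0.041666667 + 0.5² = 0.29166667
E[X²] = 6.25 + (-1)² = 7.25
Var(Z) = 0.29166667*7.25 - (0.5*(-1))²
= 2.1145833 - 0.25 = 1.8645833

1.8645833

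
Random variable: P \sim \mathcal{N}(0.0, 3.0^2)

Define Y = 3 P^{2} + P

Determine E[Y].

E[Y] = 3*E[P²] + 1*E[P]
E[P] = 0
E[P²] = Var(P) + (E[P])² = 9 + 0 = 9
E[Y] = 3*9 + 1*0 = 27

27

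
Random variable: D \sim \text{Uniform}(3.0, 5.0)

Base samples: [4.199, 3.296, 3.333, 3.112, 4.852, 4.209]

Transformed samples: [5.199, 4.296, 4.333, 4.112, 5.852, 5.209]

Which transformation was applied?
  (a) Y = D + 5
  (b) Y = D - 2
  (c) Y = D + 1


Checking option (c) Y = D + 1:
  D = 4.199 -> Y = 5.199 ✓
  D = 3.296 -> Y = 4.296 ✓
  D = 3.333 -> Y = 4.333 ✓
All samples match this transformation.

(c) D + 1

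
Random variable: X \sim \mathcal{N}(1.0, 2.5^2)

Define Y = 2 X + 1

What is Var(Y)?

For Y = aX + b: Var(Y) = a² * Var(X)
Var(X) = 2.5^2 = 6.25
Var(Y) = 2² * 6.25 = 4 * 6.25 = 25

25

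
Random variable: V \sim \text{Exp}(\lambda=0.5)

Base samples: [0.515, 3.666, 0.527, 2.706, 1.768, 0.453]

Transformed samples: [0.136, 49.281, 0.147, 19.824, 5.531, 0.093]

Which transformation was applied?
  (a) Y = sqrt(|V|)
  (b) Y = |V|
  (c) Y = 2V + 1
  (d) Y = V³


Checking option (d) Y = V³:
  V = 0.515 -> Y = 0.136 ✓
  V = 3.666 -> Y = 49.281 ✓
  V = 0.527 -> Y = 0.147 ✓
All samples match this transformation.

(d) V³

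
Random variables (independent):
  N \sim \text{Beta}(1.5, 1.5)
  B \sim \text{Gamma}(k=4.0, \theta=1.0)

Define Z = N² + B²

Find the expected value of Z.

E[Z] = E[N²] + E[B²]
E[N²] = Var(N) + E[N]² = 0.0625 + 0.25 = 0.3125
E[B²] = Var(B) + E[B]² = 4 + 16 = 20
E[Z] = 0.3125 + 20 = 20.3125

20.3125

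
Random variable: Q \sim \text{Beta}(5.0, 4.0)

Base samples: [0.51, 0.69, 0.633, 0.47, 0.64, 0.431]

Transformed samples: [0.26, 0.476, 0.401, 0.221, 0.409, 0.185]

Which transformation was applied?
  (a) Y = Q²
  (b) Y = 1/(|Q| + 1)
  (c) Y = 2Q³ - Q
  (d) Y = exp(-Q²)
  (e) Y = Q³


Checking option (a) Y = Q²:
  Q = 0.51 -> Y = 0.26 ✓
  Q = 0.69 -> Y = 0.476 ✓
  Q = 0.633 -> Y = 0.401 ✓
All samples match this transformation.

(a) Q²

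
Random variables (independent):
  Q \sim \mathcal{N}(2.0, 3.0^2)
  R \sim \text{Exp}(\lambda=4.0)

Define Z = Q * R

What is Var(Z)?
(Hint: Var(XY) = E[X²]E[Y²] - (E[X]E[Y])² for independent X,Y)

Var(XY) = E[X²]E[Y²] - (E[X]E[Y])²
E[Q] = 2, Var(Q) = 9
E[R] = 0.25, Var(R) = 0.0625
E[Q²] = 9 + 2² = 13
E[R²] = 0.0625 + 0.25² = 0.125
Var(Z) = 13*0.125 - (2*0.25)²
= 1.625 - 0.25 = 1.375

1.375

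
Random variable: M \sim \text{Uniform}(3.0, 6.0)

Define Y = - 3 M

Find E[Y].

For Y = -3M:
E[Y] = -3 * E[M]
E[M] = (3 + 6)/2 = 4.5
E[Y] = -3 * 4.5 = -13.5

-13.5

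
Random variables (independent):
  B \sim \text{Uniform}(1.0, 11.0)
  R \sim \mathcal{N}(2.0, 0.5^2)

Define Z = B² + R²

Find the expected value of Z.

E[Z] = E[B²] + E[R²]
E[B²] = Var(B) + E[B]² = 8.3333333 + 36 = 44.333333
E[R²] = Var(R) + E[R]² = 0.25 + 4 = 4.25
E[Z] = 44.333333 + 4.25 = 48.583333

48.583333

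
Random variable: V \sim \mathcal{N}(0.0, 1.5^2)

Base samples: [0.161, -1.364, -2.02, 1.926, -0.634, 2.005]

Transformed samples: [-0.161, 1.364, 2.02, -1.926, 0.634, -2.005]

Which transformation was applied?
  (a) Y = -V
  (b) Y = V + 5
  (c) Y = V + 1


Checking option (a) Y = -V:
  V = 0.161 -> Y = -0.161 ✓
  V = -1.364 -> Y = 1.364 ✓
  V = -2.02 -> Y = 2.02 ✓
All samples match this transformation.

(a) -V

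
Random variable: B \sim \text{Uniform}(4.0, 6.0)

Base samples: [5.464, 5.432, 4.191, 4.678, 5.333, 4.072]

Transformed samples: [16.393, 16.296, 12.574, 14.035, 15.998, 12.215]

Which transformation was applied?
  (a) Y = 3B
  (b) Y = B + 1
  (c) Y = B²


Checking option (a) Y = 3B:
  B = 5.464 -> Y = 16.393 ✓
  B = 5.432 -> Y = 16.296 ✓
  B = 4.191 -> Y = 12.574 ✓
All samples match this transformation.

(a) 3B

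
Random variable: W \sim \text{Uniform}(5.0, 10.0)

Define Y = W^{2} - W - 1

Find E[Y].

E[Y] = 1*E[W²] - 1*E[W] - 1
E[W] = 7.5
E[W²] = Var(W) + (E[W])² = 2.0833333 + 56.25 = 58.333333
E[Y] = 1*58.333333 - 1*7.5 - 1 = 49.833333

49.833333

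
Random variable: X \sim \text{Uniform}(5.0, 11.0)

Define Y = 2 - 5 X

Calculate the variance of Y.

For Y = aX + b: Var(Y) = a² * Var(X)
Var(X) = (11 - 5)^2/12 = 3
Var(Y) = (-5)² * 3 = 25 * 3 = 75

75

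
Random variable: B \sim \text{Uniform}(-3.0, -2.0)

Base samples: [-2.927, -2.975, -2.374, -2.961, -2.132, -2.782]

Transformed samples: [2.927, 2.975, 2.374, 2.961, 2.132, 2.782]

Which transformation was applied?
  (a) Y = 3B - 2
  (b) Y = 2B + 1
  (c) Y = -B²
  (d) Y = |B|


Checking option (d) Y = |B|:
  B = -2.927 -> Y = 2.927 ✓
  B = -2.975 -> Y = 2.975 ✓
  B = -2.374 -> Y = 2.374 ✓
All samples match this transformation.

(d) |B|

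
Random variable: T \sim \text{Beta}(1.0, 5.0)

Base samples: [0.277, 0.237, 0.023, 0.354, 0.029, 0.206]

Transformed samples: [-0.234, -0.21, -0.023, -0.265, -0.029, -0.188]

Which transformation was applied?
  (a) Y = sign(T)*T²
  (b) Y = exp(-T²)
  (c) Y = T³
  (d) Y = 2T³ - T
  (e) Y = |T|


Checking option (d) Y = 2T³ - T:
  T = 0.277 -> Y = -0.234 ✓
  T = 0.237 -> Y = -0.21 ✓
  T = 0.023 -> Y = -0.023 ✓
All samples match this transformation.

(d) 2T³ - T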